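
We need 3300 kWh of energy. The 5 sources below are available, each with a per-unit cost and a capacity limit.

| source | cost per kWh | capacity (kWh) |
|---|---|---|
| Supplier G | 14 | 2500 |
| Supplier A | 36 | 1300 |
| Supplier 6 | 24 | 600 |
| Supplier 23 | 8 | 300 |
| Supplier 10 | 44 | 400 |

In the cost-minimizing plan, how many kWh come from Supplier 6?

Use sources in increasing cost order.
Supplier 23 (8): use full 300 — 3000 kWh to go.
Supplier G at 14: take all 2500 kWh — 500 still needed.
Supplier 6 (24): take the remaining 500 — done.
Supplier A, Supplier 10: unused.

500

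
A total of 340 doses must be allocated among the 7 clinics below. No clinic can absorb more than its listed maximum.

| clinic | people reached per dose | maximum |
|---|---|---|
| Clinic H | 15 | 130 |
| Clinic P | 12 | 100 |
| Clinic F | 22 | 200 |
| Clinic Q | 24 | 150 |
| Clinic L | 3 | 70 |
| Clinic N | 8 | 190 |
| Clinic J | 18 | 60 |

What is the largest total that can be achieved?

7780

Highest people reached per dose first: Clinic Q 24 > Clinic F 22 > Clinic J 18 > Clinic H 15 > Clinic P 12 > Clinic N 8 > Clinic L 3.
Give Clinic Q 150 to hit its cap of 150 ; 190 left.
Clinic F has room for 200 but only 190 remain, so it gets 190.
Total = 22×190 + 24×150 = 7780.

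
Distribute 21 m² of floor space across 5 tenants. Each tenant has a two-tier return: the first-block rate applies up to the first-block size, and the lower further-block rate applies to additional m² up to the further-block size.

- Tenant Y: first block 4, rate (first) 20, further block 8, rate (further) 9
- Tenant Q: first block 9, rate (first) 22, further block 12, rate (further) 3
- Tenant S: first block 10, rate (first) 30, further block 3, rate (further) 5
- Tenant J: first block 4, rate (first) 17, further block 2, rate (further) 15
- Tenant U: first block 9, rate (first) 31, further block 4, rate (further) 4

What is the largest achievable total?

Order all 10 blocks by rate: Tenant U/first 31 > Tenant S/first 30 > Tenant Q/first 22 > Tenant Y/first 20 > Tenant J/first 17 > Tenant J/second 15 > Tenant Y/second 9 > Tenant S/second 5 > Tenant U/second 4 > Tenant Q/second 3.
Fill Tenant U first block (9 at 31) → 12 left.
Tenant S first at 30: fill all 10 → 2 left.
Tenant Q/first: +2 of 9 at 22; pool empty.
Total = 31×9 + 30×10 + 22×2 = 623.

623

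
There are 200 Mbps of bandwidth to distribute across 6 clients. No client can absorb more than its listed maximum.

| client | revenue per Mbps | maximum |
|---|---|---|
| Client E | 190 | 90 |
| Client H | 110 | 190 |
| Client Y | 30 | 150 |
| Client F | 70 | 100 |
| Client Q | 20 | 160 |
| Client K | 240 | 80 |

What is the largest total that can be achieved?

39600

Highest revenue per Mbps first: Client K 240 > Client E 190 > Client H 110 > Client F 70 > Client Y 30 > Client Q 20.
Give Client K 80 to hit its cap of 80 → 120 left.
Client E: +90 to 90 (cap) → 30 left.
Client H: +30 (room for 190) → 30. Pool exhausted.
Total = 190×90 + 110×30 + 240×80 = 39600.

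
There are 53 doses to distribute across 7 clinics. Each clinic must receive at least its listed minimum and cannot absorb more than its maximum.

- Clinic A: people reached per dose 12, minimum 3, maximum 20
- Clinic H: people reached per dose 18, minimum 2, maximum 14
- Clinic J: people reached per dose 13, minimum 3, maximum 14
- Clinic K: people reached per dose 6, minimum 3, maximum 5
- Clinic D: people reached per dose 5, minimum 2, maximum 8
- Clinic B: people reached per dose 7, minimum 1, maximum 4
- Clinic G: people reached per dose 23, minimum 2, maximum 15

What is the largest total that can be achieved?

862

Meeting every minimum uses 3+2+3+3+2+1+2 = 16 doses, leaving 37.
Highest people reached per dose first: Clinic G 23 > Clinic H 18 > Clinic J 13 > Clinic A 12 > Clinic B 7 > Clinic K 6 > Clinic D 5.
Give Clinic G 13 more to hit its cap of 15 — 24 left.
Give Clinic H 12 more to hit its cap of 14 — 12 left.
Clinic J: +11 to 14 (cap) — 1 left.
Clinic A has room for 17 more but only 1 remain, so it gets 4.
Total = 12×4 + 18×14 + 13×14 + 6×3 + 5×2 + 7×1 + 23×15 = 862.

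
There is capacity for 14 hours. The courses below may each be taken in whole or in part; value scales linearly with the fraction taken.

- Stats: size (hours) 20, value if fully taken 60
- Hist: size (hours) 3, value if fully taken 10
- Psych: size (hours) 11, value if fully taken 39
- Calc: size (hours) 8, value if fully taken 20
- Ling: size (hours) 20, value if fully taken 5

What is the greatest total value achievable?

49

Rank by value-to-size ratio: Psych 39/11≈3.55, Hist 10/3≈3.33, Stats 60/20≈3, Calc 20/8≈2.5, Ling 5/20≈0.25.
All 11 hours of Psych fit (value 39) ; 3 remain.
Hist: take in full, 3 hours for value 10 ; 0 left.
Total value = 49.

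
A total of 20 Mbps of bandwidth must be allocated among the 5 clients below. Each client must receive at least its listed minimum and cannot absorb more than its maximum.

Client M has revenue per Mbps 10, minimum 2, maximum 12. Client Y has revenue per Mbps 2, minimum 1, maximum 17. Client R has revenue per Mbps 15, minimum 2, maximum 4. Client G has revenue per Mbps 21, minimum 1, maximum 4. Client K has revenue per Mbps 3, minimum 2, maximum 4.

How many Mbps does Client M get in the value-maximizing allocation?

Meeting every minimum uses 2+1+2+1+2 = 8 Mbps, leaving 12.
Order the clients by revenue per Mbps: Client G 21 > Client R 15 > Client M 10 > Client K 3 > Client Y 2.
Client G: +3 to 4 (cap) ; 9 left.
Client R takes 2 more to reach its cap of 4 ; 7 left.
Only 7 left; Client M takes them to reach 9.

9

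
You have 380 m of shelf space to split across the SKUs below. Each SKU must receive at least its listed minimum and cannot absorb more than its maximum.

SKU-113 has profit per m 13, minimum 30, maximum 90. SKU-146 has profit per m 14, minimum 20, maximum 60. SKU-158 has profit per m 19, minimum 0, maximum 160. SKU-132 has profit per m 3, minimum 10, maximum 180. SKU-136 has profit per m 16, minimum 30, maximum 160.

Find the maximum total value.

Meeting every minimum uses 30+20+0+10+30 = 90 m, leaving 290.
Order the SKUs by profit per m: SKU-158 19 > SKU-136 16 > SKU-146 14 > SKU-113 13 > SKU-132 3.
SKU-158 takes 160 more to reach its cap of 160 ; 130 left.
SKU-136 takes 130 more to reach its cap of 160 ; 0 left.
Total = 13×30 + 14×20 + 19×160 + 3×10 + 16×160 = 6300.

6300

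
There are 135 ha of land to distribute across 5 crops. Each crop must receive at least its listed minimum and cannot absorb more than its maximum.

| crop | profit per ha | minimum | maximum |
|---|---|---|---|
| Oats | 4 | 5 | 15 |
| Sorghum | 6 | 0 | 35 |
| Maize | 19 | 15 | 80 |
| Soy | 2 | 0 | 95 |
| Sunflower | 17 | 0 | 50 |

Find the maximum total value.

Meeting every minimum uses 5+0+15+0+0 = 20 ha, leaving 115.
Order the crops by profit per ha: Maize 19 > Sunflower 17 > Sorghum 6 > Oats 4 > Soy 2.
Give Maize 65 more to hit its cap of 80 — 50 left.
Sunflower takes 50 more to reach its cap of 50 — 0 left.
Total = 4×5 + 19×80 + 17×50 = 2390.

2390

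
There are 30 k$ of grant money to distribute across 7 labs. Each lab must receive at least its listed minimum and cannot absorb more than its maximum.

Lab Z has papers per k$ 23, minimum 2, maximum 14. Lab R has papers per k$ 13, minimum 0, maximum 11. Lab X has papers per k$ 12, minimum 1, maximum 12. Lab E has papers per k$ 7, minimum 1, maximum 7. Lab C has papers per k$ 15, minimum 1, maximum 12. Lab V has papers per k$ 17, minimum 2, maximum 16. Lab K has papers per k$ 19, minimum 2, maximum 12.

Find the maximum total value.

Meeting every minimum uses 2+0+1+1+1+2+2 = 9 k$, leaving 21.
Highest papers per k$ first: Lab Z 23 > Lab K 19 > Lab V 17 > Lab C 15 > Lab R 13 > Lab X 12 > Lab E 7.
Lab Z: +12 to 14 (cap) — 9 left.
Lab K has room for 10 more but only 9 remain, so it gets 11.
Total = 23×14 + 12×1 + 7×1 + 15×1 + 17×2 + 19×11 = 599.

599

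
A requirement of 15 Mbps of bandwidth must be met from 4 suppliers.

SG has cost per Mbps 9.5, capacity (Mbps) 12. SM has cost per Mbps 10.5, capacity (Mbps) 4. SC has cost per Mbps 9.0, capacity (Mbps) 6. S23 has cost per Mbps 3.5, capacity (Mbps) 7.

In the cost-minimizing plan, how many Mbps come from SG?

Use suppliers in increasing cost order.
S23 (3.5): use full 7 ; 8 Mbps to go.
Take 6 from SC at 9.0 ; need 2 more.
Take 2 from SG at 9.5 to finish.
SM: unused.

2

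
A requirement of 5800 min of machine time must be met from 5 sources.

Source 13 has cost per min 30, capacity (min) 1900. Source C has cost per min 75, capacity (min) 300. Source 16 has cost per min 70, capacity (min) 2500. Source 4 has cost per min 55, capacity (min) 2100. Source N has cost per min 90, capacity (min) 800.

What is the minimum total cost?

298500

Fill from the cheapest source first.
Source 13 at 30: take all 1900 min — 3900 still needed.
Take 2100 from Source 4 at 55 — need 1800 more.
Take 1800 from Source 16 at 70 to finish.
Source C, Source N: unused.
Cost = 1900×30 + 2100×55 + 1800×70 = 298500.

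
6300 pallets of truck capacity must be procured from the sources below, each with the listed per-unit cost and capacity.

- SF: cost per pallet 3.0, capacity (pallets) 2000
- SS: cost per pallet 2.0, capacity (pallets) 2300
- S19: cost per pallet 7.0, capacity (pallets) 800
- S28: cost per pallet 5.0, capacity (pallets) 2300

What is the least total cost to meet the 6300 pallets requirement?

Cheapest first:
SS at 2.0: take all 2300 pallets → 4000 still needed.
Take 2000 from SF at 3.0 → need 2000 more.
S28 (5.0): take the remaining 2000 → done.
S19: unused.
Cost = 2300×2.0 + 2000×3.0 + 2000×5.0 = 20600.

20600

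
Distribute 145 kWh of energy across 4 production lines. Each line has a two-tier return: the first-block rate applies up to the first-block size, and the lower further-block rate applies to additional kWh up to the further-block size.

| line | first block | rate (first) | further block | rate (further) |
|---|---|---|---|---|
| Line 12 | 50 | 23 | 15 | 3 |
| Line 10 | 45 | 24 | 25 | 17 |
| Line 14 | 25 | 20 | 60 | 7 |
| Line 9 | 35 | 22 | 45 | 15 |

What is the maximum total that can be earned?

3300

Treat each block as its own option and order by rate: Line 10/first 24 > Line 12/first 23 > Line 9/first 22 > Line 14/first 20 > Line 10/second 17 > Line 9/second 15 > Line 14/second 7 > Line 12/second 3.
Line 10 first at 24: fill all 45 — 100 left.
Line 12/first (23): +50 — 50 left.
Fill Line 9 first block (35 at 22) — 15 left.
15 remain; put them into Line 14 first at 20.
Total = 24×45 + 23×50 + 22×35 + 20×15 = 3300.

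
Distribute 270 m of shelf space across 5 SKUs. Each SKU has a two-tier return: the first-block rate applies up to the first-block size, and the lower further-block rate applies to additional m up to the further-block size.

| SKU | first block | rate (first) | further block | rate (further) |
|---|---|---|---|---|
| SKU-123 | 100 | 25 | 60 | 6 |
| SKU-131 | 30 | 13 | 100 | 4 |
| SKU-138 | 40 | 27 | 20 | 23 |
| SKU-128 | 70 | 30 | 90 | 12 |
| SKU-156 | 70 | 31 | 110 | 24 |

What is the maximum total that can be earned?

Order all 10 blocks by rate: SKU-156/T1 31 > SKU-128/T1 30 > SKU-138/T1 27 > SKU-123/T1 25 > SKU-156/T2 24 > SKU-138/T2 23 > SKU-131/T1 13 > SKU-128/T2 12 > SKU-123/T2 6 > SKU-131/T2 4.
SKU-156/T1 (31): +70 — 200 left.
Fill SKU-128 T1 block (70 at 30) — 130 left.
SKU-138/T1 (27): +40 — 90 left.
90 remain; put them into SKU-123 T1 at 25.
Total = 31×70 + 30×70 + 27×40 + 25×90 = 7600.

7600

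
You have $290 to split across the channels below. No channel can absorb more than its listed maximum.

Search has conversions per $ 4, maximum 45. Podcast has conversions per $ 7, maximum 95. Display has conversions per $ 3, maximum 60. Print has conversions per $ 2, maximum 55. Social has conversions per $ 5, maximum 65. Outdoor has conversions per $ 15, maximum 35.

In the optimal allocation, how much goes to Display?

Rank by conversions per $: Outdoor 15 > Podcast 7 > Social 5 > Search 4 > Display 3 > Print 2.
Outdoor: +35 to 35 (cap) — 255 left.
Give Podcast 95 to hit its cap of 95 — 160 left.
Social takes 65 to reach its cap of 65 — 95 left.
Give Search 45 to hit its cap of 45 — 50 left.
Display: +50 (room for 60) → 50. Pool exhausted.

50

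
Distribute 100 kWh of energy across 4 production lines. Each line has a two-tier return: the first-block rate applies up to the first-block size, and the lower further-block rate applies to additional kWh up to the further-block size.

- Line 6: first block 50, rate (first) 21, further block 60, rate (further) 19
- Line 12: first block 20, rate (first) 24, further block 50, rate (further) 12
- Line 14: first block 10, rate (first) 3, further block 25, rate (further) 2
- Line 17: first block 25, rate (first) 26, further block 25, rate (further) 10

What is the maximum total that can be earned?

2275

Rank every tier by rate: Line 17/T1 26 > Line 12/T1 24 > Line 6/T1 21 > Line 6/T2 19 > Line 12/T2 12 > Line 17/T2 10 > Line 14/T1 3 > Line 14/T2 2.
Line 17 T1 at 26: fill all 25 ; 75 left.
Line 12/T1 (24): +20 ; 55 left.
Line 6/T1 (21): +50 ; 5 left.
Line 6/T2: +5 of 60 at 19; pool empty.
Total = 26×25 + 24×20 + 21×50 + 19×5 = 2275.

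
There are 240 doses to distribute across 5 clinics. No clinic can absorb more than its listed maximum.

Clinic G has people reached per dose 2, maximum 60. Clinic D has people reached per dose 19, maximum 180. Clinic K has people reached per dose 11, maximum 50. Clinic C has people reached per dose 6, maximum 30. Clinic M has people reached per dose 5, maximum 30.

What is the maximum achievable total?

Rank by people reached per dose: Clinic D 19 > Clinic K 11 > Clinic C 6 > Clinic M 5 > Clinic G 2.
Clinic D takes 180 to reach its cap of 180 → 60 left.
Give Clinic K 50 to hit its cap of 50 → 10 left.
Clinic C has room for 30 but only 10 remain, so it gets 10.
Total = 19×180 + 11×50 + 6×10 = 4030.

4030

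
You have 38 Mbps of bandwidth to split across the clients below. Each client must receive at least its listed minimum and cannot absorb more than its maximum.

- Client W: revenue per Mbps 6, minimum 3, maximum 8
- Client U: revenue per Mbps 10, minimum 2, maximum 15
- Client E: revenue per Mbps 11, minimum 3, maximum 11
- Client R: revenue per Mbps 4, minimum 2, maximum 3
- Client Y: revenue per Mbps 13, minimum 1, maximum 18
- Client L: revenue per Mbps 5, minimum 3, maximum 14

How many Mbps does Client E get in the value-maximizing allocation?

10

Meeting every minimum uses 3+2+3+2+1+3 = 14 Mbps, leaving 24.
Rank by revenue per Mbps: Client Y 13 > Client E 11 > Client U 10 > Client W 6 > Client L 5 > Client R 4.
Client Y takes 17 more to reach its cap of 18 ; 7 left.
Only 7 left; Client E takes them to reach 10.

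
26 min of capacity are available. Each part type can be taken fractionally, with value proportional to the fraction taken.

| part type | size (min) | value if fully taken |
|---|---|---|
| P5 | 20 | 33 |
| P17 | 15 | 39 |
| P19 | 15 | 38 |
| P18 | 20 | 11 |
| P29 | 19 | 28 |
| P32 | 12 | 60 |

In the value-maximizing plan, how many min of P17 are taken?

Rank by value-to-size ratio: P32 60/12≈5, P17 39/15≈2.6, P19 38/15≈2.53, P5 33/20≈1.65, P29 28/19≈1.47, P18 11/20≈0.55.
Take all of P32 (12 min, value 60) ; 14 min left.
14 min left: a 14/15 share of P17 gives 39×14/15 = 36.4.

14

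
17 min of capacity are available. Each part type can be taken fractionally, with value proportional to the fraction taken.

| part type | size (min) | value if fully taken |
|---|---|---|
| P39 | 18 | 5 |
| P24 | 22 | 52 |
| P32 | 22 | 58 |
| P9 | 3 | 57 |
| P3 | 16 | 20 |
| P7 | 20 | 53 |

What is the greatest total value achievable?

Sort by value density: P9 57/3≈19, P7 53/20≈2.65, P32 58/22≈2.64, P24 52/22≈2.36, P3 20/16≈1.25, P39 5/18≈0.278.
All 3 min of P9 fit (value 57) — 14 remain.
Only 14 min remain; take 14/20 of P7 for value 53×14/20 = 37.1.
Total value = 94.1.

94.1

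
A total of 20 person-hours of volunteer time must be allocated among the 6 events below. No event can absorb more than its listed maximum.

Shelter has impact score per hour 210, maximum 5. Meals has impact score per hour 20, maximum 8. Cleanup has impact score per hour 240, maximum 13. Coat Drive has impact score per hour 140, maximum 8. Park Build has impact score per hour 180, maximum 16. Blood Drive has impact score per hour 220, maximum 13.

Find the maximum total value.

4660

Rank by impact score per hour: Cleanup 240 > Blood Drive 220 > Shelter 210 > Park Build 180 > Coat Drive 140 > Meals 20.
Cleanup takes 13 to reach its cap of 13 ; 7 left.
Blood Drive has room for 13 but only 7 remain, so it gets 7.
Total = 240×13 + 220×7 = 4660.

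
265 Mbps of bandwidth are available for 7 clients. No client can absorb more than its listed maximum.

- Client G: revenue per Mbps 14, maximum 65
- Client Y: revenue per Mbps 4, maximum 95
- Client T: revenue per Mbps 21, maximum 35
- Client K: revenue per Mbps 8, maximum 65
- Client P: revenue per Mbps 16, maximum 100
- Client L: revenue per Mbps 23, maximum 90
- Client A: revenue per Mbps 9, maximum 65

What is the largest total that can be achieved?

4965

Rank by revenue per Mbps: Client L 23 > Client T 21 > Client P 16 > Client G 14 > Client A 9 > Client K 8 > Client Y 4.
Client L: +90 to 90 (cap) ; 175 left.
Client T takes 35 to reach its cap of 35 ; 140 left.
Give Client P 100 to hit its cap of 100 ; 40 left.
Client G: +40 (room for 65) → 40. Pool exhausted.
Total = 14×40 + 21×35 + 16×100 + 23×90 = 4965.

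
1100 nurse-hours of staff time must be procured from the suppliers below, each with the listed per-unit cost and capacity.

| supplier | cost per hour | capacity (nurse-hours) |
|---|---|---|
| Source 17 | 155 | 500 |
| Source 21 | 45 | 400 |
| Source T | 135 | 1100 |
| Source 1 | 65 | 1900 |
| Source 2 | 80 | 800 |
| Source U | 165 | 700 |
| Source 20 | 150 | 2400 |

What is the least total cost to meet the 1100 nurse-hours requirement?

63500

Fill from the cheapest supplier first.
Source 21 (45): use full 400 — 700 nurse-hours to go.
Take 700 from Source 1 at 65 to finish.
Source 2, Source T, Source 20, Source 17, Source U: unused.
Cost = 400×45 + 700×65 = 63500.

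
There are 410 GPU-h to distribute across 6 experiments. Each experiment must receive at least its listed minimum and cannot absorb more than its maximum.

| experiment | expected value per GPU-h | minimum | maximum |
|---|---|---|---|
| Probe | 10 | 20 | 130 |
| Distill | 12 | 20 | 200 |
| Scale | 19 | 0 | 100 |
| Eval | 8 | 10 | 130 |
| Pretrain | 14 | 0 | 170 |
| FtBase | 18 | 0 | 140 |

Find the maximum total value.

6620

Meeting every minimum uses 20+20+0+10+0+0 = 50 GPU-h, leaving 360.
Order the experiments by expected value per GPU-h: Scale 19 > FtBase 18 > Pretrain 14 > Distill 12 > Probe 10 > Eval 8.
Scale takes 100 more to reach its cap of 100 → 260 left.
FtBase takes 140 more to reach its cap of 140 → 120 left.
Pretrain: +120 (room for 170) → 120. Pool exhausted.
Total = 10×20 + 12×20 + 19×100 + 8×10 + 14×120 + 18×140 = 6620.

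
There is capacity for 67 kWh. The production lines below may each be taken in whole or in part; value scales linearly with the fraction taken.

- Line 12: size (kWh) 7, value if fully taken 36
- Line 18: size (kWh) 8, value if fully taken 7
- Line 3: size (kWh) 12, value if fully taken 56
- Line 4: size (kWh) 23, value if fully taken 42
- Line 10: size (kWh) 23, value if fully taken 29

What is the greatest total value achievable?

164.75

Best value per unit of size first: Line 12 36/7≈5.14, Line 3 56/12≈4.67, Line 4 42/23≈1.83, Line 10 29/23≈1.26, Line 18 7/8≈0.875.
All 7 kWh of Line 12 fit (value 36) ; 60 remain.
Take all of Line 3 (12 kWh, value 56) ; 48 kWh left.
Line 4: take in full, 23 kWh for value 42 ; 25 left.
Line 10: take in full, 23 kWh for value 29 ; 2 left.
Only 2 kWh remain; take 2/8 of Line 18 for value 7×2/8 = 1.75.
Total value = 164.75.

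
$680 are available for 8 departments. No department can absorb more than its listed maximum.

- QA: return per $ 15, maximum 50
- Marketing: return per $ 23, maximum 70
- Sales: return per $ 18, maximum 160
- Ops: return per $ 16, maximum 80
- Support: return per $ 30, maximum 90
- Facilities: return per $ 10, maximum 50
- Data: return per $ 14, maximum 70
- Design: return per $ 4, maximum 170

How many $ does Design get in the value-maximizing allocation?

Order the departments by return per $: Support 30 > Marketing 23 > Sales 18 > Ops 16 > QA 15 > Data 14 > Facilities 10 > Design 4.
Support: +90 to 90 (cap) ; 590 left.
Give Marketing 70 to hit its cap of 70 ; 520 left.
Sales takes 160 to reach its cap of 160 ; 360 left.
Give Ops 80 to hit its cap of 80 ; 280 left.
Give QA 50 to hit its cap of 50 ; 230 left.
Give Data 70 to hit its cap of 70 ; 160 left.
Facilities takes 50 to reach its cap of 50 ; 110 left.
Design has room for 170 but only 110 remain, so it gets 110.

110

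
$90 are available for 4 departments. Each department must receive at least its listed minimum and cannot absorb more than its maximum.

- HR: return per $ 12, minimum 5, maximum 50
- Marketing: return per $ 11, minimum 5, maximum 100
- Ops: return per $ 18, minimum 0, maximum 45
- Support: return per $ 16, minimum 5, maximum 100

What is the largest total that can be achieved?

Meeting every minimum uses 5+5+0+5 = 15 $, leaving 75.
Highest return per $ first: Ops 18 > Support 16 > HR 12 > Marketing 11.
Give Ops 45 more to hit its cap of 45 → 30 left.
Support has room for 95 more but only 30 remain, so it gets 35.
Total = 12×5 + 11×5 + 18×45 + 16×35 = 1485.

1485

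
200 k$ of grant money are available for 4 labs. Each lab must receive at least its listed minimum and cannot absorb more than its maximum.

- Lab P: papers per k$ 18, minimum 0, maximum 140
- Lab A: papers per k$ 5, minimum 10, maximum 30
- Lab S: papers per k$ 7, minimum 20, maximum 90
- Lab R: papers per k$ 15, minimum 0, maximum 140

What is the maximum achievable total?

3160

Meeting every minimum uses 0+10+20+0 = 30 k$, leaving 170.
Rank by papers per k$: Lab P 18 > Lab R 15 > Lab S 7 > Lab A 5.
Lab P takes 140 more to reach its cap of 140 ; 30 left.
Only 30 left; Lab R takes them to reach 30.
Total = 18×140 + 5×10 + 7×20 + 15×30 = 3160.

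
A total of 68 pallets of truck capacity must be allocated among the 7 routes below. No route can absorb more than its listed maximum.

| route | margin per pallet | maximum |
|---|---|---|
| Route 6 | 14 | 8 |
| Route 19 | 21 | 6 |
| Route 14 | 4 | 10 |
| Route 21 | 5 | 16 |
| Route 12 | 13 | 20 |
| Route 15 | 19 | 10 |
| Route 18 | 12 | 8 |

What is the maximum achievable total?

864

Order the routes by margin per pallet: Route 19 21 > Route 15 19 > Route 6 14 > Route 12 13 > Route 18 12 > Route 21 5 > Route 14 4.
Route 19 takes 6 to reach its cap of 6 — 62 left.
Route 15: +10 to 10 (cap) — 52 left.
Give Route 6 8 to hit its cap of 8 — 44 left.
Route 12 takes 20 to reach its cap of 20 — 24 left.
Give Route 18 8 to hit its cap of 8 — 16 left.
Route 21: +16 to 16 (cap) — 0 left.
Total = 14×8 + 21×6 + 5×16 + 13×20 + 19×10 + 12×8 = 864.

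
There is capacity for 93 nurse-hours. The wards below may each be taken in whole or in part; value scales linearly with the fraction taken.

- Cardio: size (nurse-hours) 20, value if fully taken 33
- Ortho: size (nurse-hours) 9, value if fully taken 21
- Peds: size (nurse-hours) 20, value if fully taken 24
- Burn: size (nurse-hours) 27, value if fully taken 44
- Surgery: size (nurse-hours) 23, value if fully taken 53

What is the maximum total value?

167.8

Rank by value-to-size ratio: Ortho 21/9≈2.33, Surgery 53/23≈2.3, Cardio 33/20≈1.65, Burn 44/27≈1.63, Peds 24/20≈1.2.
Take all of Ortho (9 nurse-hours, value 21) → 84 nurse-hours left.
All 23 nurse-hours of Surgery fit (value 53) → 61 remain.
Cardio: take in full, 20 nurse-hours for value 33 → 41 left.
All 27 nurse-hours of Burn fit (value 44) → 14 remain.
Only 14 nurse-hours remain; take 14/20 of Peds for value 24×14/20 = 16.8.
Total value = 167.8.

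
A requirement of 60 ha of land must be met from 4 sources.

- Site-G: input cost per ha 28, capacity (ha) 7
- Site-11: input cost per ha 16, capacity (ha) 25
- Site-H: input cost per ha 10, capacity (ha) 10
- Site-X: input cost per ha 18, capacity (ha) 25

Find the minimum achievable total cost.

Fill from the cheapest source first.
Take 10 from Site-H at 10 ; need 50 more.
Take 25 from Site-11 at 16 ; need 25 more.
Site-X (18): use full 25 ; 0 ha to go.
Site-G: unused.
Cost = 10×10 + 25×16 + 25×18 = 950.

950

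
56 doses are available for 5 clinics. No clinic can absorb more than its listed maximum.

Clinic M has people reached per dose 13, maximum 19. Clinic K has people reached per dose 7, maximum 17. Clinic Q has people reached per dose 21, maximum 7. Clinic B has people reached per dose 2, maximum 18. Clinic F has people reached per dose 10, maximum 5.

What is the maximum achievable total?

579

Rank by people reached per dose: Clinic Q 21 > Clinic M 13 > Clinic F 10 > Clinic K 7 > Clinic B 2.
Clinic Q takes 7 to reach its cap of 7 ; 49 left.
Give Clinic M 19 to hit its cap of 19 ; 30 left.
Clinic F: +5 to 5 (cap) ; 25 left.
Give Clinic K 17 to hit its cap of 17 ; 8 left.
Only 8 left; Clinic B takes them to reach 8.
Total = 13×19 + 7×17 + 21×7 + 2×8 + 10×5 = 579.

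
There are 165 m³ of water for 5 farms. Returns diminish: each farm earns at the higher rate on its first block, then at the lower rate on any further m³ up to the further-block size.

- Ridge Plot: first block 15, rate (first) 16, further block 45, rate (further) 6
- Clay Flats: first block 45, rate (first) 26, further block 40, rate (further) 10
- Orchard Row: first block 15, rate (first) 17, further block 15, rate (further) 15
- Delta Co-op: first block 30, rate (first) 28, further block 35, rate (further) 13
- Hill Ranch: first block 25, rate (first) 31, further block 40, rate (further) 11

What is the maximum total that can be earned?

Rank every tier by rate: Hill Ranch/T1 31 > Delta Co-op/T1 28 > Clay Flats/T1 26 > Orchard Row/T1 17 > Ridge Plot/T1 16 > Orchard Row/T2 15 > Delta Co-op/T2 13 > Hill Ranch/T2 11 > Clay Flats/T2 10 > Ridge Plot/T2 6.
Hill Ranch T1 at 31: fill all 25 ; 140 left.
Delta Co-op T1 at 28: fill all 30 ; 110 left.
Fill Clay Flats T1 block (45 at 26) ; 65 left.
Orchard Row/T1 (17): +15 ; 50 left.
Ridge Plot T1 at 16: fill all 15 ; 35 left.
Orchard Row T2 at 15: fill all 15 ; 20 left.
Delta Co-op T2 at 13: only 20 left, fill 20.
Total = 31×25 + 28×30 + 26×45 + 17×15 + 16×15 + 15×15 + 13×20 = 3765.

3765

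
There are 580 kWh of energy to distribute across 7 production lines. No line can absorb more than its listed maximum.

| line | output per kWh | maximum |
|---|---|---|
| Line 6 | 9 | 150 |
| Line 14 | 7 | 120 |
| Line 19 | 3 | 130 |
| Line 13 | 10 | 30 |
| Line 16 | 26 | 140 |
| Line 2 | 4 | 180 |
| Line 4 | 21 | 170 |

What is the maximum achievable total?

9490

Highest output per kWh first: Line 16 26 > Line 4 21 > Line 13 10 > Line 6 9 > Line 14 7 > Line 2 4 > Line 19 3.
Give Line 16 140 to hit its cap of 140 → 440 left.
Give Line 4 170 to hit its cap of 170 → 270 left.
Line 13: +30 to 30 (cap) → 240 left.
Line 6: +150 to 150 (cap) → 90 left.
Line 14: +90 (room for 120) → 90. Pool exhausted.
Total = 9×150 + 7×90 + 10×30 + 26×140 + 21×170 = 9490.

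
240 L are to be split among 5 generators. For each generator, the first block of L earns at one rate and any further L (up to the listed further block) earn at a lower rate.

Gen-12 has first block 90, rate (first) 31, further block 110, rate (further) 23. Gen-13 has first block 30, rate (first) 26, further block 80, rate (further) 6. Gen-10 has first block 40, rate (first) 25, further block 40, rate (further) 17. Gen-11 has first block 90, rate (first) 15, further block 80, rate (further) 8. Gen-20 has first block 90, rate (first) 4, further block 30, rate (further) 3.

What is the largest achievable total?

Order all 10 blocks by rate: Gen-12/T1 31 > Gen-13/T1 26 > Gen-10/T1 25 > Gen-12/T2 23 > Gen-10/T2 17 > Gen-11/T1 15 > Gen-11/T2 8 > Gen-13/T2 6 > Gen-20/T1 4 > Gen-20/T2 3.
Gen-12/T1 (31): +90 ; 150 left.
Fill Gen-13 T1 block (30 at 26) ; 120 left.
Fill Gen-10 T1 block (40 at 25) ; 80 left.
80 remain; put them into Gen-12 T2 at 23.
Total = 31×90 + 26×30 + 25×40 + 23×80 = 6410.

6410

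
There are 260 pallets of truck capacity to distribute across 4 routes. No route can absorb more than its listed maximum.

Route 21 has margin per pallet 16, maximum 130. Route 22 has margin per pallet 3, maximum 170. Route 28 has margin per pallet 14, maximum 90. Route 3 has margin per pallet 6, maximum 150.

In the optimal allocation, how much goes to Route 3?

Rank by margin per pallet: Route 21 16 > Route 28 14 > Route 3 6 > Route 22 3.
Route 21 takes 130 to reach its cap of 130 ; 130 left.
Route 28: +90 to 90 (cap) ; 40 left.
Only 40 left; Route 3 takes them to reach 40.

40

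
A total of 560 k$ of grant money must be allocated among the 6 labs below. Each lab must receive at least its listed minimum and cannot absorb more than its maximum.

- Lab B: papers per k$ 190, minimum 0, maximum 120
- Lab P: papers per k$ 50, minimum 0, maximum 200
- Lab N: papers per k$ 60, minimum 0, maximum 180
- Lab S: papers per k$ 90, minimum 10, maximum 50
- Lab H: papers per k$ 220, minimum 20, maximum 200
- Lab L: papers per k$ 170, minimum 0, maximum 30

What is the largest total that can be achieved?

86000

Meeting every minimum uses 0+0+0+10+20+0 = 30 k$, leaving 530.
Rank by papers per k$: Lab H 220 > Lab B 190 > Lab L 170 > Lab S 90 > Lab N 60 > Lab P 50.
Give Lab H 180 more to hit its cap of 200 ; 350 left.
Lab B: +120 to 120 (cap) ; 230 left.
Lab L: +30 to 30 (cap) ; 200 left.
Lab S takes 40 more to reach its cap of 50 ; 160 left.
Lab N: +160 (room for 180) → 160. Pool exhausted.
Total = 190×120 + 60×160 + 90×50 + 220×200 + 170×30 = 86000.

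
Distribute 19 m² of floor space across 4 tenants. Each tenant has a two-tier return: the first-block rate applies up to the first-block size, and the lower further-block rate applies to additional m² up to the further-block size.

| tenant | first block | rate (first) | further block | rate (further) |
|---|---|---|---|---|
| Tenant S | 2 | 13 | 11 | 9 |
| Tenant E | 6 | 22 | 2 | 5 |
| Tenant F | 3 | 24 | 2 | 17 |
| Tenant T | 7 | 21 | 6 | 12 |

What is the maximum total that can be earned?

398

Treat each block as its own option and order by rate: Tenant F/first 24 > Tenant E/first 22 > Tenant T/first 21 > Tenant F/second 17 > Tenant S/first 13 > Tenant T/second 12 > Tenant S/second 9 > Tenant E/second 5.
Tenant F first at 24: fill all 3 ; 16 left.
Tenant E first at 22: fill all 6 ; 10 left.
Tenant T first at 21: fill all 7 ; 3 left.
Tenant F second at 17: fill all 2 ; 1 left.
Tenant S first at 13: only 1 left, fill 1.
Total = 24×3 + 22×6 + 21×7 + 17×2 + 13×1 = 398.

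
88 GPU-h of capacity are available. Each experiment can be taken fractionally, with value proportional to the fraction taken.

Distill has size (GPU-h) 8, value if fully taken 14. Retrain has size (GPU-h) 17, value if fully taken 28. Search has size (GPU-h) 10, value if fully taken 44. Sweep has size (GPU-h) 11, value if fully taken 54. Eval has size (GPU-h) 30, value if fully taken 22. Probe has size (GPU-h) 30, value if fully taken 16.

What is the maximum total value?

168.4

Best value per unit of size first: Sweep 54/11≈4.91, Search 44/10≈4.4, Distill 14/8≈1.75, Retrain 28/17≈1.65, Eval 22/30≈0.733, Probe 16/30≈0.533.
Sweep: take in full, 11 GPU-h for value 54 — 77 left.
Take all of Search (10 GPU-h, value 44) — 67 GPU-h left.
Take all of Distill (8 GPU-h, value 14) — 59 GPU-h left.
Take all of Retrain (17 GPU-h, value 28) — 42 GPU-h left.
Take all of Eval (30 GPU-h, value 22) — 12 GPU-h left.
Fill the last 12 GPU-h with part of Probe: 12/30 of it earns 6.4.
Total value = 168.4.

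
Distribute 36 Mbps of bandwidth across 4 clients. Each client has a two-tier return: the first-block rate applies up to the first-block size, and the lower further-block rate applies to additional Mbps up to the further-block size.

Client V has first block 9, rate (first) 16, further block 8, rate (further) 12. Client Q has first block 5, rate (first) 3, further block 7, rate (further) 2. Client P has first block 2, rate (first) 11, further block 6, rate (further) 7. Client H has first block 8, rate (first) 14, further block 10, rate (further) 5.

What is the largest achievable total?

Treat each block as its own option and order by rate: Client V/tier1 16 > Client H/tier1 14 > Client V/tier2 12 > Client P/tier1 11 > Client P/tier2 7 > Client H/tier2 5 > Client Q/tier1 3 > Client Q/tier2 2.
Fill Client V tier1 block (9 at 16) → 27 left.
Fill Client H tier1 block (8 at 14) → 19 left.
Client V/tier2 (12): +8 → 11 left.
Client P tier1 at 11: fill all 2 → 9 left.
Fill Client P tier2 block (6 at 7) → 3 left.
Client H/tier2: +3 of 10 at 5; pool empty.
Total = 16×9 + 14×8 + 12×8 + 11×2 + 7×6 + 5×3 = 431.

431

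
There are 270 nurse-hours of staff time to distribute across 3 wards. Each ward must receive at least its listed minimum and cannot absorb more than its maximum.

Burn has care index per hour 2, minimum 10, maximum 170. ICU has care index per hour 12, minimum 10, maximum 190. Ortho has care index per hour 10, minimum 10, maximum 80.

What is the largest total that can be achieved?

Meeting every minimum uses 10+10+10 = 30 nurse-hours, leaving 240.
Order the wards by care index per hour: ICU 12 > Ortho 10 > Burn 2.
ICU takes 180 more to reach its cap of 190 — 60 left.
Ortho has room for 70 more but only 60 remain, so it gets 70.
Total = 2×10 + 12×190 + 10×70 = 3000.

3000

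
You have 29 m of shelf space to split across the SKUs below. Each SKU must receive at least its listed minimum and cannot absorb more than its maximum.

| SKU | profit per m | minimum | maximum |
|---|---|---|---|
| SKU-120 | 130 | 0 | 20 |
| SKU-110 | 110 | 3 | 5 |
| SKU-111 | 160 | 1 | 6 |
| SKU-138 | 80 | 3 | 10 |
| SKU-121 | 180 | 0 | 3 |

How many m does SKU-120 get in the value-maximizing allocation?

14

Meeting every minimum uses 0+3+1+3+0 = 7 m, leaving 22.
Order the SKUs by profit per m: SKU-121 180 > SKU-111 160 > SKU-120 130 > SKU-110 110 > SKU-138 80.
Give SKU-121 3 more to hit its cap of 3 — 19 left.
Give SKU-111 5 more to hit its cap of 6 — 14 left.
Only 14 left; SKU-120 takes them to reach 14.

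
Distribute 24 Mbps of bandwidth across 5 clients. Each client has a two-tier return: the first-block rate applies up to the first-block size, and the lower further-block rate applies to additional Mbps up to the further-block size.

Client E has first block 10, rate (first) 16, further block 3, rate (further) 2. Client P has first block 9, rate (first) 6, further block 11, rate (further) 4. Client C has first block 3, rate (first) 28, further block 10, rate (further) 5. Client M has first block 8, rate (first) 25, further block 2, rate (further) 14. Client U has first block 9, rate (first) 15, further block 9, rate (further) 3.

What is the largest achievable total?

Order all 10 blocks by rate: Client C/T1 28 > Client M/T1 25 > Client E/T1 16 > Client U/T1 15 > Client M/T2 14 > Client P/T1 6 > Client C/T2 5 > Client P/T2 4 > Client U/T2 3 > Client E/T2 2.
Client C T1 at 28: fill all 3 — 21 left.
Fill Client M T1 block (8 at 25) — 13 left.
Client E/T1 (16): +10 — 3 left.
3 remain; put them into Client U T1 at 15.
Total = 28×3 + 25×8 + 16×10 + 15×3 = 489.

489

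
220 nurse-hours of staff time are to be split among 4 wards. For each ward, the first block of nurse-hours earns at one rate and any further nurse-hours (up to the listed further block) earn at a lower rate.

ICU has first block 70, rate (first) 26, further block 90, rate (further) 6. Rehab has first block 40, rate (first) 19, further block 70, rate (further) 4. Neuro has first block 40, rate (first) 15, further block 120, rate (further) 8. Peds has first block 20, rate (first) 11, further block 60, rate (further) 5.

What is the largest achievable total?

3800

Treat each block as its own option and order by rate: ICU/T1 26 > Rehab/T1 19 > Neuro/T1 15 > Peds/T1 11 > Neuro/T2 8 > ICU/T2 6 > Peds/T2 5 > Rehab/T2 4.
ICU/T1 (26): +70 — 150 left.
Rehab/T1 (19): +40 — 110 left.
Neuro T1 at 15: fill all 40 — 70 left.
Peds T1 at 11: fill all 20 — 50 left.
Neuro T2 at 8: only 50 left, fill 50.
Total = 26×70 + 19×40 + 15×40 + 11×20 + 8×50 = 3800.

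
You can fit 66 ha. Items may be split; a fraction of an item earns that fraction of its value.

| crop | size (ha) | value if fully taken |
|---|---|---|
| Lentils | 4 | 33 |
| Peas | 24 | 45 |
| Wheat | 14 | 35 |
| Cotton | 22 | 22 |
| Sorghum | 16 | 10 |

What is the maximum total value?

136.25

Sort by value density: Lentils 33/4≈8.25, Wheat 35/14≈2.5, Peas 45/24≈1.88, Cotton 22/22≈1, Sorghum 10/16≈0.625.
All 4 ha of Lentils fit (value 33) — 62 remain.
All 14 ha of Wheat fit (value 35) — 48 remain.
Take all of Peas (24 ha, value 45) — 24 ha left.
All 22 ha of Cotton fit (value 22) — 2 remain.
Only 2 ha remain; take 2/16 of Sorghum for value 10×2/16 = 1.25.
Total value = 136.25.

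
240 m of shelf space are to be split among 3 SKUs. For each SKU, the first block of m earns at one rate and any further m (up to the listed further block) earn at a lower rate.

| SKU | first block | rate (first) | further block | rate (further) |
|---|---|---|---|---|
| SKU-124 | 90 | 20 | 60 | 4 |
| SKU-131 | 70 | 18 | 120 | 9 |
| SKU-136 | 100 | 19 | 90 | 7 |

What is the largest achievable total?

Treat each block as its own option and order by rate: SKU-124/first 20 > SKU-136/first 19 > SKU-131/first 18 > SKU-131/second 9 > SKU-136/second 7 > SKU-124/second 4.
SKU-124 first at 20: fill all 90 — 150 left.
SKU-136 first at 19: fill all 100 — 50 left.
SKU-131/first: +50 of 70 at 18; pool empty.
Total = 20×90 + 19×100 + 18×50 = 4600.

4600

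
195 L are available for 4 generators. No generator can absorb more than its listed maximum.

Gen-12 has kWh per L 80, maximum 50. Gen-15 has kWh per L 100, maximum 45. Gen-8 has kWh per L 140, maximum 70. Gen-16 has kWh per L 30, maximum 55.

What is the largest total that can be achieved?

19200

Rank by kWh per L: Gen-8 140 > Gen-15 100 > Gen-12 80 > Gen-16 30.
Gen-8: +70 to 70 (cap) — 125 left.
Gen-15: +45 to 45 (cap) — 80 left.
Gen-12: +50 to 50 (cap) — 30 left.
Gen-16: +30 (room for 55) → 30. Pool exhausted.
Total = 80×50 + 100×45 + 140×70 + 30×30 = 19200.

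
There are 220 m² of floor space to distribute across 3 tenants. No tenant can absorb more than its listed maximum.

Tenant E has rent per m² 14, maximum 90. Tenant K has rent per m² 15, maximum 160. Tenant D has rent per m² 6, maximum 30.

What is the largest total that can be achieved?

Order the tenants by rent per m²: Tenant K 15 > Tenant E 14 > Tenant D 6.
Give Tenant K 160 to hit its cap of 160 — 60 left.
Tenant E: +60 (room for 90) → 60. Pool exhausted.
Total = 14×60 + 15×160 = 3240.

3240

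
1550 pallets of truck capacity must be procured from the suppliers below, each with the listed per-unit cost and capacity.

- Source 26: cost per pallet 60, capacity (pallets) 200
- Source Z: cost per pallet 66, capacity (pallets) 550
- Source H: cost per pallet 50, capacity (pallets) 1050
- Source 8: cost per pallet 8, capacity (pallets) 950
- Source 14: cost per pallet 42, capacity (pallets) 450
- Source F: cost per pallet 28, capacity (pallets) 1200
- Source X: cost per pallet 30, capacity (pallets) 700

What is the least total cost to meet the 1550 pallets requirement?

24400

Fill from the cheapest supplier first.
Take 950 from Source 8 at 8 → need 600 more.
Take 600 from Source F at 28 to finish.
Source X, Source 14, Source H, Source 26, Source Z: unused.
Cost = 950×8 + 600×28 = 24400.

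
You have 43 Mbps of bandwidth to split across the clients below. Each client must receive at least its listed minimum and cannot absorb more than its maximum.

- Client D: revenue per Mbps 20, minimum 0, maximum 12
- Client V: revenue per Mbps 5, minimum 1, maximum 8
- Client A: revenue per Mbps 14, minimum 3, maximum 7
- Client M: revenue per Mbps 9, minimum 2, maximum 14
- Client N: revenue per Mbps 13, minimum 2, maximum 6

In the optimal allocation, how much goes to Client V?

Meeting every minimum uses 0+1+3+2+2 = 8 Mbps, leaving 35.
Order the clients by revenue per Mbps: Client D 20 > Client A 14 > Client N 13 > Client M 9 > Client V 5.
Give Client D 12 more to hit its cap of 12 → 23 left.
Client A takes 4 more to reach its cap of 7 → 19 left.
Give Client N 4 more to hit its cap of 6 → 15 left.
Client M: +12 to 14 (cap) → 3 left.
Client V has room for 7 more but only 3 remain, so it gets 4.

4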